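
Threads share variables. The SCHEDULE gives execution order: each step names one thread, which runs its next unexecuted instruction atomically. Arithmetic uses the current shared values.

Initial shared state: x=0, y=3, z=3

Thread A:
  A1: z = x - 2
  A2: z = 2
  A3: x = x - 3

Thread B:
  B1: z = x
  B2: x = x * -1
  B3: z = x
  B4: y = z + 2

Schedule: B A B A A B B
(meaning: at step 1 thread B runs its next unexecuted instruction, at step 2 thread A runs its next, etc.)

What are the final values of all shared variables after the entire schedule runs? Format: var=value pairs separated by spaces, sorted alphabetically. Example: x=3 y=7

Step 1: thread B executes B1 (z = x). Shared: x=0 y=3 z=0. PCs: A@0 B@1
Step 2: thread A executes A1 (z = x - 2). Shared: x=0 y=3 z=-2. PCs: A@1 B@1
Step 3: thread B executes B2 (x = x * -1). Shared: x=0 y=3 z=-2. PCs: A@1 B@2
Step 4: thread A executes A2 (z = 2). Shared: x=0 y=3 z=2. PCs: A@2 B@2
Step 5: thread A executes A3 (x = x - 3). Shared: x=-3 y=3 z=2. PCs: A@3 B@2
Step 6: thread B executes B3 (z = x). Shared: x=-3 y=3 z=-3. PCs: A@3 B@3
Step 7: thread B executes B4 (y = z + 2). Shared: x=-3 y=-1 z=-3. PCs: A@3 B@4

Answer: x=-3 y=-1 z=-3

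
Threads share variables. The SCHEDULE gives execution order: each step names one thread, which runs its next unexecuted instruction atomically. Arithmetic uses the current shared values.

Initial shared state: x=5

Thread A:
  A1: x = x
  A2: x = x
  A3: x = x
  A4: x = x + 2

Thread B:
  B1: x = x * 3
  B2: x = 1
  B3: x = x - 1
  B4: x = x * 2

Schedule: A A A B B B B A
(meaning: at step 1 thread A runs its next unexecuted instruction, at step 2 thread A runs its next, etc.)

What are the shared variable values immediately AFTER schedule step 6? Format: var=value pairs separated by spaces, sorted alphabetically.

Step 1: thread A executes A1 (x = x). Shared: x=5. PCs: A@1 B@0
Step 2: thread A executes A2 (x = x). Shared: x=5. PCs: A@2 B@0
Step 3: thread A executes A3 (x = x). Shared: x=5. PCs: A@3 B@0
Step 4: thread B executes B1 (x = x * 3). Shared: x=15. PCs: A@3 B@1
Step 5: thread B executes B2 (x = 1). Shared: x=1. PCs: A@3 B@2
Step 6: thread B executes B3 (x = x - 1). Shared: x=0. PCs: A@3 B@3

Answer: x=0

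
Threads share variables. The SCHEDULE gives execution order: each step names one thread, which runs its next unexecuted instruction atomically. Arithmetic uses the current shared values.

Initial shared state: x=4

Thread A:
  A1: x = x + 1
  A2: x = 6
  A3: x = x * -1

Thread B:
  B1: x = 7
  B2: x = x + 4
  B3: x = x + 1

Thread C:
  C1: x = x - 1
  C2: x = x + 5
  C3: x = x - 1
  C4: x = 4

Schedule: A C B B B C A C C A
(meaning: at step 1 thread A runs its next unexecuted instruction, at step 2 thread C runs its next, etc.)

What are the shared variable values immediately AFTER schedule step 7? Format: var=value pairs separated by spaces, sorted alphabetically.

Answer: x=6

Derivation:
Step 1: thread A executes A1 (x = x + 1). Shared: x=5. PCs: A@1 B@0 C@0
Step 2: thread C executes C1 (x = x - 1). Shared: x=4. PCs: A@1 B@0 C@1
Step 3: thread B executes B1 (x = 7). Shared: x=7. PCs: A@1 B@1 C@1
Step 4: thread B executes B2 (x = x + 4). Shared: x=11. PCs: A@1 B@2 C@1
Step 5: thread B executes B3 (x = x + 1). Shared: x=12. PCs: A@1 B@3 C@1
Step 6: thread C executes C2 (x = x + 5). Shared: x=17. PCs: A@1 B@3 C@2
Step 7: thread A executes A2 (x = 6). Shared: x=6. PCs: A@2 B@3 C@2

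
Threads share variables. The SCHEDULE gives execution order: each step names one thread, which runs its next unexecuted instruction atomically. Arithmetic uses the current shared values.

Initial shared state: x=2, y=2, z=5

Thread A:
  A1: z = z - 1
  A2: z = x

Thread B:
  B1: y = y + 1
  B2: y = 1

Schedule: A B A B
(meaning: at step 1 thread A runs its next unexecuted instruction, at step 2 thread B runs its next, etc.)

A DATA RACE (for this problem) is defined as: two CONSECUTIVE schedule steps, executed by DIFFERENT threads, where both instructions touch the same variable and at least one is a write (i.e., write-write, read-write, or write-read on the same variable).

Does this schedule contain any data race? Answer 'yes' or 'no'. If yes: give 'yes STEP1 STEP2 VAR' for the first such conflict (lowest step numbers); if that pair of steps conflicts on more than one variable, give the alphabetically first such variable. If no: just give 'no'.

Steps 1,2: A(r=z,w=z) vs B(r=y,w=y). No conflict.
Steps 2,3: B(r=y,w=y) vs A(r=x,w=z). No conflict.
Steps 3,4: A(r=x,w=z) vs B(r=-,w=y). No conflict.

Answer: no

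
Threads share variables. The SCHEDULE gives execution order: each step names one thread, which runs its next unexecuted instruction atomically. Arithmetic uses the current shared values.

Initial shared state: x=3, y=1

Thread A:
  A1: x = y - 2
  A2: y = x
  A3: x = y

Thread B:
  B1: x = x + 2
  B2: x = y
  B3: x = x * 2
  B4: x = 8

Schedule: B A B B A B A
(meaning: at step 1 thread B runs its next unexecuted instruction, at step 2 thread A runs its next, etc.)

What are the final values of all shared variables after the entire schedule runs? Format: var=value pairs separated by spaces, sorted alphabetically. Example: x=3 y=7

Answer: x=2 y=2

Derivation:
Step 1: thread B executes B1 (x = x + 2). Shared: x=5 y=1. PCs: A@0 B@1
Step 2: thread A executes A1 (x = y - 2). Shared: x=-1 y=1. PCs: A@1 B@1
Step 3: thread B executes B2 (x = y). Shared: x=1 y=1. PCs: A@1 B@2
Step 4: thread B executes B3 (x = x * 2). Shared: x=2 y=1. PCs: A@1 B@3
Step 5: thread A executes A2 (y = x). Shared: x=2 y=2. PCs: A@2 B@3
Step 6: thread B executes B4 (x = 8). Shared: x=8 y=2. PCs: A@2 B@4
Step 7: thread A executes A3 (x = y). Shared: x=2 y=2. PCs: A@3 B@4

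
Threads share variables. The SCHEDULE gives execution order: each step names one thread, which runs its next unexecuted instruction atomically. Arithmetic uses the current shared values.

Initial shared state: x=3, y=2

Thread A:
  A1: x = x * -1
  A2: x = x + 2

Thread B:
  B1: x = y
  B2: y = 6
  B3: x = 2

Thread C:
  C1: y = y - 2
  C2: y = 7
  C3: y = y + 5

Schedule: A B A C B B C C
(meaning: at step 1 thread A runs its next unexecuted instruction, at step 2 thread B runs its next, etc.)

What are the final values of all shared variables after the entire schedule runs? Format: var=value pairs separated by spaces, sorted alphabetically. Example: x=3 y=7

Answer: x=2 y=12

Derivation:
Step 1: thread A executes A1 (x = x * -1). Shared: x=-3 y=2. PCs: A@1 B@0 C@0
Step 2: thread B executes B1 (x = y). Shared: x=2 y=2. PCs: A@1 B@1 C@0
Step 3: thread A executes A2 (x = x + 2). Shared: x=4 y=2. PCs: A@2 B@1 C@0
Step 4: thread C executes C1 (y = y - 2). Shared: x=4 y=0. PCs: A@2 B@1 C@1
Step 5: thread B executes B2 (y = 6). Shared: x=4 y=6. PCs: A@2 B@2 C@1
Step 6: thread B executes B3 (x = 2). Shared: x=2 y=6. PCs: A@2 B@3 C@1
Step 7: thread C executes C2 (y = 7). Shared: x=2 y=7. PCs: A@2 B@3 C@2
Step 8: thread C executes C3 (y = y + 5). Shared: x=2 y=12. PCs: A@2 B@3 C@3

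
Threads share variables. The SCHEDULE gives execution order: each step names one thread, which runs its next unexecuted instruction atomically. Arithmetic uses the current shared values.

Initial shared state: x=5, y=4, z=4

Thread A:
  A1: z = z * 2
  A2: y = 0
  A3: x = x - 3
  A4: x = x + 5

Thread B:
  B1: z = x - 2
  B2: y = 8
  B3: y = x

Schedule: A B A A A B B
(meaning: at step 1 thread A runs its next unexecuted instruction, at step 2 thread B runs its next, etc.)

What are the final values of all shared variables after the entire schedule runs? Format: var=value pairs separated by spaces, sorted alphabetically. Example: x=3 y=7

Answer: x=7 y=7 z=3

Derivation:
Step 1: thread A executes A1 (z = z * 2). Shared: x=5 y=4 z=8. PCs: A@1 B@0
Step 2: thread B executes B1 (z = x - 2). Shared: x=5 y=4 z=3. PCs: A@1 B@1
Step 3: thread A executes A2 (y = 0). Shared: x=5 y=0 z=3. PCs: A@2 B@1
Step 4: thread A executes A3 (x = x - 3). Shared: x=2 y=0 z=3. PCs: A@3 B@1
Step 5: thread A executes A4 (x = x + 5). Shared: x=7 y=0 z=3. PCs: A@4 B@1
Step 6: thread B executes B2 (y = 8). Shared: x=7 y=8 z=3. PCs: A@4 B@2
Step 7: thread B executes B3 (y = x). Shared: x=7 y=7 z=3. PCs: A@4 B@3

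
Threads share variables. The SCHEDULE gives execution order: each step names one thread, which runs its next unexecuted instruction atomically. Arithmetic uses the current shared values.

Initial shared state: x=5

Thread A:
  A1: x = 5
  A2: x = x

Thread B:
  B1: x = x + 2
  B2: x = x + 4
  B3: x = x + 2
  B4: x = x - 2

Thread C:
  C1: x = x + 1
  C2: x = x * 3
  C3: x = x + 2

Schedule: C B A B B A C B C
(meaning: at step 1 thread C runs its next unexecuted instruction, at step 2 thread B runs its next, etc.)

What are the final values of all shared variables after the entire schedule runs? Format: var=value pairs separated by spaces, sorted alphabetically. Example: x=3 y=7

Answer: x=33

Derivation:
Step 1: thread C executes C1 (x = x + 1). Shared: x=6. PCs: A@0 B@0 C@1
Step 2: thread B executes B1 (x = x + 2). Shared: x=8. PCs: A@0 B@1 C@1
Step 3: thread A executes A1 (x = 5). Shared: x=5. PCs: A@1 B@1 C@1
Step 4: thread B executes B2 (x = x + 4). Shared: x=9. PCs: A@1 B@2 C@1
Step 5: thread B executes B3 (x = x + 2). Shared: x=11. PCs: A@1 B@3 C@1
Step 6: thread A executes A2 (x = x). Shared: x=11. PCs: A@2 B@3 C@1
Step 7: thread C executes C2 (x = x * 3). Shared: x=33. PCs: A@2 B@3 C@2
Step 8: thread B executes B4 (x = x - 2). Shared: x=31. PCs: A@2 B@4 C@2
Step 9: thread C executes C3 (x = x + 2). Shared: x=33. PCs: A@2 B@4 C@3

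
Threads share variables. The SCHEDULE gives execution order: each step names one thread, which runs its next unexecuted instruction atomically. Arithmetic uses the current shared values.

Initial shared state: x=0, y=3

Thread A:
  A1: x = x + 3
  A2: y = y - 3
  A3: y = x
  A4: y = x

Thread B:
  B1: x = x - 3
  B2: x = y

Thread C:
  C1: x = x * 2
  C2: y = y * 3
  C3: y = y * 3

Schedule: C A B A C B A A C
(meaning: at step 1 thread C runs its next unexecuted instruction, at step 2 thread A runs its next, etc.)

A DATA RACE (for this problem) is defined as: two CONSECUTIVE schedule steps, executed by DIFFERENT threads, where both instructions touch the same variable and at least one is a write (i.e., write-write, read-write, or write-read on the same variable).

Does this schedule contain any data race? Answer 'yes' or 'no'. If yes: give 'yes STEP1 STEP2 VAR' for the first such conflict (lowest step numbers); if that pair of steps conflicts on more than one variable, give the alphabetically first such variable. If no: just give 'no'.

Answer: yes 1 2 x

Derivation:
Steps 1,2: C(x = x * 2) vs A(x = x + 3). RACE on x (W-W).
Steps 2,3: A(x = x + 3) vs B(x = x - 3). RACE on x (W-W).
Steps 3,4: B(r=x,w=x) vs A(r=y,w=y). No conflict.
Steps 4,5: A(y = y - 3) vs C(y = y * 3). RACE on y (W-W).
Steps 5,6: C(y = y * 3) vs B(x = y). RACE on y (W-R).
Steps 6,7: B(x = y) vs A(y = x). RACE on x (W-R), y (R-W). Multiple vars; alphabetically first is x.
Steps 7,8: same thread (A). No race.
Steps 8,9: A(y = x) vs C(y = y * 3). RACE on y (W-W).
First conflict at steps 1,2.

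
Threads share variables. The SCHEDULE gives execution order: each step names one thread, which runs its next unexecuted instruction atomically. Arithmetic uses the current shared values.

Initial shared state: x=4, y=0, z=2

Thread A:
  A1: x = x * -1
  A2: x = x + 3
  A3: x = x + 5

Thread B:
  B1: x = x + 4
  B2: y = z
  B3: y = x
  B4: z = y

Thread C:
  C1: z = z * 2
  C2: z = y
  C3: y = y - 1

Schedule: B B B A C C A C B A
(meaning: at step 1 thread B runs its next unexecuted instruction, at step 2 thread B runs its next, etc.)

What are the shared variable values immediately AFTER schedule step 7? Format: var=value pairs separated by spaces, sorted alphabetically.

Answer: x=-5 y=8 z=8

Derivation:
Step 1: thread B executes B1 (x = x + 4). Shared: x=8 y=0 z=2. PCs: A@0 B@1 C@0
Step 2: thread B executes B2 (y = z). Shared: x=8 y=2 z=2. PCs: A@0 B@2 C@0
Step 3: thread B executes B3 (y = x). Shared: x=8 y=8 z=2. PCs: A@0 B@3 C@0
Step 4: thread A executes A1 (x = x * -1). Shared: x=-8 y=8 z=2. PCs: A@1 B@3 C@0
Step 5: thread C executes C1 (z = z * 2). Shared: x=-8 y=8 z=4. PCs: A@1 B@3 C@1
Step 6: thread C executes C2 (z = y). Shared: x=-8 y=8 z=8. PCs: A@1 B@3 C@2
Step 7: thread A executes A2 (x = x + 3). Shared: x=-5 y=8 z=8. PCs: A@2 B@3 C@2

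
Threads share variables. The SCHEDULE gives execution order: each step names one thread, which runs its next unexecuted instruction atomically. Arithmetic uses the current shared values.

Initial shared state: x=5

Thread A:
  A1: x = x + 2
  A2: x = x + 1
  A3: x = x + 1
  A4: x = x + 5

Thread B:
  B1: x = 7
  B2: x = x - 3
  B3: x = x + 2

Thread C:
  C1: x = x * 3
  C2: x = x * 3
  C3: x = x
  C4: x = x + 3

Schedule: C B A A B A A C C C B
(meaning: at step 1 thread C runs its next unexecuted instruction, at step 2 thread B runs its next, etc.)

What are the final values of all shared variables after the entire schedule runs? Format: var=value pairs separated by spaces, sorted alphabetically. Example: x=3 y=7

Step 1: thread C executes C1 (x = x * 3). Shared: x=15. PCs: A@0 B@0 C@1
Step 2: thread B executes B1 (x = 7). Shared: x=7. PCs: A@0 B@1 C@1
Step 3: thread A executes A1 (x = x + 2). Shared: x=9. PCs: A@1 B@1 C@1
Step 4: thread A executes A2 (x = x + 1). Shared: x=10. PCs: A@2 B@1 C@1
Step 5: thread B executes B2 (x = x - 3). Shared: x=7. PCs: A@2 B@2 C@1
Step 6: thread A executes A3 (x = x + 1). Shared: x=8. PCs: A@3 B@2 C@1
Step 7: thread A executes A4 (x = x + 5). Shared: x=13. PCs: A@4 B@2 C@1
Step 8: thread C executes C2 (x = x * 3). Shared: x=39. PCs: A@4 B@2 C@2
Step 9: thread C executes C3 (x = x). Shared: x=39. PCs: A@4 B@2 C@3
Step 10: thread C executes C4 (x = x + 3). Shared: x=42. PCs: A@4 B@2 C@4
Step 11: thread B executes B3 (x = x + 2). Shared: x=44. PCs: A@4 B@3 C@4

Answer: x=44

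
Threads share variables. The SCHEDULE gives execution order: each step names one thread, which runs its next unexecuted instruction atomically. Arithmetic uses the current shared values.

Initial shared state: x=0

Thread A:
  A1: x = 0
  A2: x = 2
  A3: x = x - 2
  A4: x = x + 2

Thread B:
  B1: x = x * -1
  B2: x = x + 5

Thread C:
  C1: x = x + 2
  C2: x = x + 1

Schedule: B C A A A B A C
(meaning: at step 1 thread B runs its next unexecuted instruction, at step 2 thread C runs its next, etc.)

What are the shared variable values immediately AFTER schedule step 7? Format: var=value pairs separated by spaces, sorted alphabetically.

Answer: x=7

Derivation:
Step 1: thread B executes B1 (x = x * -1). Shared: x=0. PCs: A@0 B@1 C@0
Step 2: thread C executes C1 (x = x + 2). Shared: x=2. PCs: A@0 B@1 C@1
Step 3: thread A executes A1 (x = 0). Shared: x=0. PCs: A@1 B@1 C@1
Step 4: thread A executes A2 (x = 2). Shared: x=2. PCs: A@2 B@1 C@1
Step 5: thread A executes A3 (x = x - 2). Shared: x=0. PCs: A@3 B@1 C@1
Step 6: thread B executes B2 (x = x + 5). Shared: x=5. PCs: A@3 B@2 C@1
Step 7: thread A executes A4 (x = x + 2). Shared: x=7. PCs: A@4 B@2 C@1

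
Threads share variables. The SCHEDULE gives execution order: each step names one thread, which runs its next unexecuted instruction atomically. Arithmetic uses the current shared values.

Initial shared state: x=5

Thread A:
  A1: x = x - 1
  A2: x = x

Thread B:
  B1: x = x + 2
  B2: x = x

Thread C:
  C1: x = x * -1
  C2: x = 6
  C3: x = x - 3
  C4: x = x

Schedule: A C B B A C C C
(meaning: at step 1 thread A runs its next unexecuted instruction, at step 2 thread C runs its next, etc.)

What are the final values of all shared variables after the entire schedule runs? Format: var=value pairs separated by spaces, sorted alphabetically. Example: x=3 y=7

Answer: x=3

Derivation:
Step 1: thread A executes A1 (x = x - 1). Shared: x=4. PCs: A@1 B@0 C@0
Step 2: thread C executes C1 (x = x * -1). Shared: x=-4. PCs: A@1 B@0 C@1
Step 3: thread B executes B1 (x = x + 2). Shared: x=-2. PCs: A@1 B@1 C@1
Step 4: thread B executes B2 (x = x). Shared: x=-2. PCs: A@1 B@2 C@1
Step 5: thread A executes A2 (x = x). Shared: x=-2. PCs: A@2 B@2 C@1
Step 6: thread C executes C2 (x = 6). Shared: x=6. PCs: A@2 B@2 C@2
Step 7: thread C executes C3 (x = x - 3). Shared: x=3. PCs: A@2 B@2 C@3
Step 8: thread C executes C4 (x = x). Shared: x=3. PCs: A@2 B@2 C@4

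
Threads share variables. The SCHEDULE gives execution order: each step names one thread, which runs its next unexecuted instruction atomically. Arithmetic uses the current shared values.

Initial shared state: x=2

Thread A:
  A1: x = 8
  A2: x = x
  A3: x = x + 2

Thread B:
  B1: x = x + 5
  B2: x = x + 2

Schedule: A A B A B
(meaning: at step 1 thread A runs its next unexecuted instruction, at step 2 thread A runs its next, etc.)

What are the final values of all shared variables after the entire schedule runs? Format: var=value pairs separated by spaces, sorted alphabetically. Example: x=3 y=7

Step 1: thread A executes A1 (x = 8). Shared: x=8. PCs: A@1 B@0
Step 2: thread A executes A2 (x = x). Shared: x=8. PCs: A@2 B@0
Step 3: thread B executes B1 (x = x + 5). Shared: x=13. PCs: A@2 B@1
Step 4: thread A executes A3 (x = x + 2). Shared: x=15. PCs: A@3 B@1
Step 5: thread B executes B2 (x = x + 2). Shared: x=17. PCs: A@3 B@2

Answer: x=17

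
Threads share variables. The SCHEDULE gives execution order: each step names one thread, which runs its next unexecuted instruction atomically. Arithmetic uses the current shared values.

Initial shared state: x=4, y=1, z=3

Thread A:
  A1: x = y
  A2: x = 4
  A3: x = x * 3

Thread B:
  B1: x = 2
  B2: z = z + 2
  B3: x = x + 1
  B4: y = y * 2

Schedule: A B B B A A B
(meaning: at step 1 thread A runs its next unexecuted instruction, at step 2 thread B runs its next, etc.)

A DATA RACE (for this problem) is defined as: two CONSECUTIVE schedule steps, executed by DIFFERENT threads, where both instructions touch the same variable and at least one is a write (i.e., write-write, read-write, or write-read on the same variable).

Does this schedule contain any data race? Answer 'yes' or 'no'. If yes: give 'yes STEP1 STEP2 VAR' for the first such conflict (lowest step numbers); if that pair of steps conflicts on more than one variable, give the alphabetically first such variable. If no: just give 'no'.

Steps 1,2: A(x = y) vs B(x = 2). RACE on x (W-W).
Steps 2,3: same thread (B). No race.
Steps 3,4: same thread (B). No race.
Steps 4,5: B(x = x + 1) vs A(x = 4). RACE on x (W-W).
Steps 5,6: same thread (A). No race.
Steps 6,7: A(r=x,w=x) vs B(r=y,w=y). No conflict.
First conflict at steps 1,2.

Answer: yes 1 2 x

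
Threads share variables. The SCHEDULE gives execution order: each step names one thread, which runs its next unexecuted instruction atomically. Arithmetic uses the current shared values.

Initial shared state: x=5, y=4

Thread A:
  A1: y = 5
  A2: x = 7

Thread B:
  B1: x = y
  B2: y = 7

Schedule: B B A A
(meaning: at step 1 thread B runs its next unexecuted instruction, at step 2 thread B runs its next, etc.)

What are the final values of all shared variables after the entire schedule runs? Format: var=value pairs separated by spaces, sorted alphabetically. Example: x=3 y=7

Answer: x=7 y=5

Derivation:
Step 1: thread B executes B1 (x = y). Shared: x=4 y=4. PCs: A@0 B@1
Step 2: thread B executes B2 (y = 7). Shared: x=4 y=7. PCs: A@0 B@2
Step 3: thread A executes A1 (y = 5). Shared: x=4 y=5. PCs: A@1 B@2
Step 4: thread A executes A2 (x = 7). Shared: x=7 y=5. PCs: A@2 B@2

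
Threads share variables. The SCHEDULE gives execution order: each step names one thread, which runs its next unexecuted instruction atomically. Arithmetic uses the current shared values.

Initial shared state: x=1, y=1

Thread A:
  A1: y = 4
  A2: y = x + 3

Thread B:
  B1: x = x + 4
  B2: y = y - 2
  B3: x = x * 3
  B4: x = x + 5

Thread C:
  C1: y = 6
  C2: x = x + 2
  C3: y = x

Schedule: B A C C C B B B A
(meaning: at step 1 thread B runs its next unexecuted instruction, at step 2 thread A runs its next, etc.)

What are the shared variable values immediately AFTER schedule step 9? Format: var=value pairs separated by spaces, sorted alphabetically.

Answer: x=26 y=29

Derivation:
Step 1: thread B executes B1 (x = x + 4). Shared: x=5 y=1. PCs: A@0 B@1 C@0
Step 2: thread A executes A1 (y = 4). Shared: x=5 y=4. PCs: A@1 B@1 C@0
Step 3: thread C executes C1 (y = 6). Shared: x=5 y=6. PCs: A@1 B@1 C@1
Step 4: thread C executes C2 (x = x + 2). Shared: x=7 y=6. PCs: A@1 B@1 C@2
Step 5: thread C executes C3 (y = x). Shared: x=7 y=7. PCs: A@1 B@1 C@3
Step 6: thread B executes B2 (y = y - 2). Shared: x=7 y=5. PCs: A@1 B@2 C@3
Step 7: thread B executes B3 (x = x * 3). Shared: x=21 y=5. PCs: A@1 B@3 C@3
Step 8: thread B executes B4 (x = x + 5). Shared: x=26 y=5. PCs: A@1 B@4 C@3
Step 9: thread A executes A2 (y = x + 3). Shared: x=26 y=29. PCs: A@2 B@4 C@3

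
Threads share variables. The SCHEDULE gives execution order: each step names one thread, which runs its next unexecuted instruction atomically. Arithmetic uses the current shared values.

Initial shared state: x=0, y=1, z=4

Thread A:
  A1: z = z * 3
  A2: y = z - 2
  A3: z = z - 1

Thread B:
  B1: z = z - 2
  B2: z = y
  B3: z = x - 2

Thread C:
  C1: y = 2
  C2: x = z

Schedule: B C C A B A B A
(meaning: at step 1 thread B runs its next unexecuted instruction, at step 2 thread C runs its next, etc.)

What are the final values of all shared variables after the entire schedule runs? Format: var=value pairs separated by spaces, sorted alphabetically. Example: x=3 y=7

Answer: x=2 y=0 z=-1

Derivation:
Step 1: thread B executes B1 (z = z - 2). Shared: x=0 y=1 z=2. PCs: A@0 B@1 C@0
Step 2: thread C executes C1 (y = 2). Shared: x=0 y=2 z=2. PCs: A@0 B@1 C@1
Step 3: thread C executes C2 (x = z). Shared: x=2 y=2 z=2. PCs: A@0 B@1 C@2
Step 4: thread A executes A1 (z = z * 3). Shared: x=2 y=2 z=6. PCs: A@1 B@1 C@2
Step 5: thread B executes B2 (z = y). Shared: x=2 y=2 z=2. PCs: A@1 B@2 C@2
Step 6: thread A executes A2 (y = z - 2). Shared: x=2 y=0 z=2. PCs: A@2 B@2 C@2
Step 7: thread B executes B3 (z = x - 2). Shared: x=2 y=0 z=0. PCs: A@2 B@3 C@2
Step 8: thread A executes A3 (z = z - 1). Shared: x=2 y=0 z=-1. PCs: A@3 B@3 C@2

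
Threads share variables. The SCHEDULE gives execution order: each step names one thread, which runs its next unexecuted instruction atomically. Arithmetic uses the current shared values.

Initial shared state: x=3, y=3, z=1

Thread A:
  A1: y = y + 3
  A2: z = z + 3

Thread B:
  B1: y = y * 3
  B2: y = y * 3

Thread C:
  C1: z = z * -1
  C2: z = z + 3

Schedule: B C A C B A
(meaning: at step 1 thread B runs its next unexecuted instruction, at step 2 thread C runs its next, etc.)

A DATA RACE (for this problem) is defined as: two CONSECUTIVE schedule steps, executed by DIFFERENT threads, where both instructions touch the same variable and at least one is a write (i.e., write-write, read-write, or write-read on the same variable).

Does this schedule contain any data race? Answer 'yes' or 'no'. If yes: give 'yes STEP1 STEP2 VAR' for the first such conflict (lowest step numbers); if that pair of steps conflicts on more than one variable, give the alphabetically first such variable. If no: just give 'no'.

Steps 1,2: B(r=y,w=y) vs C(r=z,w=z). No conflict.
Steps 2,3: C(r=z,w=z) vs A(r=y,w=y). No conflict.
Steps 3,4: A(r=y,w=y) vs C(r=z,w=z). No conflict.
Steps 4,5: C(r=z,w=z) vs B(r=y,w=y). No conflict.
Steps 5,6: B(r=y,w=y) vs A(r=z,w=z). No conflict.

Answer: no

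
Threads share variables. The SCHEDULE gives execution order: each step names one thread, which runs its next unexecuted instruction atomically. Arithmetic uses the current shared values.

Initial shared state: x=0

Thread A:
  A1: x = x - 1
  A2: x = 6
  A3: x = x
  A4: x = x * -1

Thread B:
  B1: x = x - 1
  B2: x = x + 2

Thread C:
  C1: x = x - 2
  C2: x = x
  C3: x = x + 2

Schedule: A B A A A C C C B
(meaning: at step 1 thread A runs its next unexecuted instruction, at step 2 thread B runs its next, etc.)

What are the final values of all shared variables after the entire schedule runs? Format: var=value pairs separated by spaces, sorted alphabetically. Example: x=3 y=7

Answer: x=-4

Derivation:
Step 1: thread A executes A1 (x = x - 1). Shared: x=-1. PCs: A@1 B@0 C@0
Step 2: thread B executes B1 (x = x - 1). Shared: x=-2. PCs: A@1 B@1 C@0
Step 3: thread A executes A2 (x = 6). Shared: x=6. PCs: A@2 B@1 C@0
Step 4: thread A executes A3 (x = x). Shared: x=6. PCs: A@3 B@1 C@0
Step 5: thread A executes A4 (x = x * -1). Shared: x=-6. PCs: A@4 B@1 C@0
Step 6: thread C executes C1 (x = x - 2). Shared: x=-8. PCs: A@4 B@1 C@1
Step 7: thread C executes C2 (x = x). Shared: x=-8. PCs: A@4 B@1 C@2
Step 8: thread C executes C3 (x = x + 2). Shared: x=-6. PCs: A@4 B@1 C@3
Step 9: thread B executes B2 (x = x + 2). Shared: x=-4. PCs: A@4 B@2 C@3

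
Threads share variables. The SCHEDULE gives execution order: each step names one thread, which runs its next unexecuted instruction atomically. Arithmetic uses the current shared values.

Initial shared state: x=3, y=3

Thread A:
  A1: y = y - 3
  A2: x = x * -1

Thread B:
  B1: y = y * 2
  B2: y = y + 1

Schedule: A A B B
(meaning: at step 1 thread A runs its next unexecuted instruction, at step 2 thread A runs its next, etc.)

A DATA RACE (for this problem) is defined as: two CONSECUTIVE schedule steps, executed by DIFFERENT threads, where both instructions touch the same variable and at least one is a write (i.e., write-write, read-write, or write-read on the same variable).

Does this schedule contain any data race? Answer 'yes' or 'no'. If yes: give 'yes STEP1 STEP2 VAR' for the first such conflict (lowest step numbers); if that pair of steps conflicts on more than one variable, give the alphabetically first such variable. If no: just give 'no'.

Answer: no

Derivation:
Steps 1,2: same thread (A). No race.
Steps 2,3: A(r=x,w=x) vs B(r=y,w=y). No conflict.
Steps 3,4: same thread (B). No race.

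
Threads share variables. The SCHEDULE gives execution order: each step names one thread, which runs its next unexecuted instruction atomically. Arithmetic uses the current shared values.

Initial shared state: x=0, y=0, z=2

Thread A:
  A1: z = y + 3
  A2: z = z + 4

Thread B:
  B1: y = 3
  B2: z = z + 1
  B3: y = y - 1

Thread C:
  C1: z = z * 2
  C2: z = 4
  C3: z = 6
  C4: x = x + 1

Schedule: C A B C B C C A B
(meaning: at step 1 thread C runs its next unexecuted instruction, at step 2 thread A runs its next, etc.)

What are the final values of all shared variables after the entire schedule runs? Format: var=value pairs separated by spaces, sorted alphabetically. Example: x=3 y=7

Answer: x=1 y=2 z=10

Derivation:
Step 1: thread C executes C1 (z = z * 2). Shared: x=0 y=0 z=4. PCs: A@0 B@0 C@1
Step 2: thread A executes A1 (z = y + 3). Shared: x=0 y=0 z=3. PCs: A@1 B@0 C@1
Step 3: thread B executes B1 (y = 3). Shared: x=0 y=3 z=3. PCs: A@1 B@1 C@1
Step 4: thread C executes C2 (z = 4). Shared: x=0 y=3 z=4. PCs: A@1 B@1 C@2
Step 5: thread B executes B2 (z = z + 1). Shared: x=0 y=3 z=5. PCs: A@1 B@2 C@2
Step 6: thread C executes C3 (z = 6). Shared: x=0 y=3 z=6. PCs: A@1 B@2 C@3
Step 7: thread C executes C4 (x = x + 1). Shared: x=1 y=3 z=6. PCs: A@1 B@2 C@4
Step 8: thread A executes A2 (z = z + 4). Shared: x=1 y=3 z=10. PCs: A@2 B@2 C@4
Step 9: thread B executes B3 (y = y - 1). Shared: x=1 y=2 z=10. PCs: A@2 B@3 C@4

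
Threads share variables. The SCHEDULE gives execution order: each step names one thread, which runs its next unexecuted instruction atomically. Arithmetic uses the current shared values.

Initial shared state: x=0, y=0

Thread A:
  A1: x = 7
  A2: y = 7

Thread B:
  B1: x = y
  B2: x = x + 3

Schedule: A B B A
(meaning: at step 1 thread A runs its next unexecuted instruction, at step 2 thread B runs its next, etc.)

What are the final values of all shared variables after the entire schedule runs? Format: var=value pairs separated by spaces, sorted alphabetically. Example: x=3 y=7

Step 1: thread A executes A1 (x = 7). Shared: x=7 y=0. PCs: A@1 B@0
Step 2: thread B executes B1 (x = y). Shared: x=0 y=0. PCs: A@1 B@1
Step 3: thread B executes B2 (x = x + 3). Shared: x=3 y=0. PCs: A@1 B@2
Step 4: thread A executes A2 (y = 7). Shared: x=3 y=7. PCs: A@2 B@2

Answer: x=3 y=7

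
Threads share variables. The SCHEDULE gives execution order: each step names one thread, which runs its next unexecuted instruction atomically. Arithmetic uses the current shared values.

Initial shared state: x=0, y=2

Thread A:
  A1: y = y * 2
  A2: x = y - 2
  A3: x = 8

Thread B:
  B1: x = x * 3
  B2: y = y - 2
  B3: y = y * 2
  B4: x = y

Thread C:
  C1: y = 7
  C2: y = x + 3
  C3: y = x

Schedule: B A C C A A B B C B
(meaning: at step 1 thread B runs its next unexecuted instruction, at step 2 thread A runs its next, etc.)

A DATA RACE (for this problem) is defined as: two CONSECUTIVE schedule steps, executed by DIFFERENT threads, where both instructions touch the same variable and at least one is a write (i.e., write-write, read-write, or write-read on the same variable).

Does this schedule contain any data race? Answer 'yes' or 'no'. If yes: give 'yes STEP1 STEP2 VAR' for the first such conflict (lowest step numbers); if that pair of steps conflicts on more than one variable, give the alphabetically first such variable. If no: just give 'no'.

Answer: yes 2 3 y

Derivation:
Steps 1,2: B(r=x,w=x) vs A(r=y,w=y). No conflict.
Steps 2,3: A(y = y * 2) vs C(y = 7). RACE on y (W-W).
Steps 3,4: same thread (C). No race.
Steps 4,5: C(y = x + 3) vs A(x = y - 2). RACE on x (R-W), y (W-R). Multiple vars; alphabetically first is x.
Steps 5,6: same thread (A). No race.
Steps 6,7: A(r=-,w=x) vs B(r=y,w=y). No conflict.
Steps 7,8: same thread (B). No race.
Steps 8,9: B(y = y * 2) vs C(y = x). RACE on y (W-W).
Steps 9,10: C(y = x) vs B(x = y). RACE on x (R-W), y (W-R). Multiple vars; alphabetically first is x.
First conflict at steps 2,3.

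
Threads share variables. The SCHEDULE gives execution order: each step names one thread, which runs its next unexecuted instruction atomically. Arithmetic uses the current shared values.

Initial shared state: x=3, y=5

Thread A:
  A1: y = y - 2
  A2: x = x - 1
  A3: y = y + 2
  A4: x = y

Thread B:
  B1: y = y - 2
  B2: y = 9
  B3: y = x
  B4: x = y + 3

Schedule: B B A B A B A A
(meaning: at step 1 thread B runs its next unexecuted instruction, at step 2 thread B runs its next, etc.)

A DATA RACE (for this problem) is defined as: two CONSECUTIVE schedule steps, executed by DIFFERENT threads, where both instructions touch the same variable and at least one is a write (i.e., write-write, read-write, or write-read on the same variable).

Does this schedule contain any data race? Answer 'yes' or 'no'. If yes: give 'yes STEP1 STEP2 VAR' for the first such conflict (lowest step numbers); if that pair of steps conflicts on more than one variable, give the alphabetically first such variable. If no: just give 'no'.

Steps 1,2: same thread (B). No race.
Steps 2,3: B(y = 9) vs A(y = y - 2). RACE on y (W-W).
Steps 3,4: A(y = y - 2) vs B(y = x). RACE on y (W-W).
Steps 4,5: B(y = x) vs A(x = x - 1). RACE on x (R-W).
Steps 5,6: A(x = x - 1) vs B(x = y + 3). RACE on x (W-W).
Steps 6,7: B(x = y + 3) vs A(y = y + 2). RACE on y (R-W).
Steps 7,8: same thread (A). No race.
First conflict at steps 2,3.

Answer: yes 2 3 y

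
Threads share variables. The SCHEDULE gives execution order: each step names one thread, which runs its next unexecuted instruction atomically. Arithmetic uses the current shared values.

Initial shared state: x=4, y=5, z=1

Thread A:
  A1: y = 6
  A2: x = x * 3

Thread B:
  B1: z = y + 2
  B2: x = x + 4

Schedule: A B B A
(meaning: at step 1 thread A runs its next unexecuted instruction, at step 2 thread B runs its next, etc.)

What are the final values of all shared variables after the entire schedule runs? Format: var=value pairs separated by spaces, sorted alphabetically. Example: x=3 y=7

Step 1: thread A executes A1 (y = 6). Shared: x=4 y=6 z=1. PCs: A@1 B@0
Step 2: thread B executes B1 (z = y + 2). Shared: x=4 y=6 z=8. PCs: A@1 B@1
Step 3: thread B executes B2 (x = x + 4). Shared: x=8 y=6 z=8. PCs: A@1 B@2
Step 4: thread A executes A2 (x = x * 3). Shared: x=24 y=6 z=8. PCs: A@2 B@2

Answer: x=24 y=6 z=8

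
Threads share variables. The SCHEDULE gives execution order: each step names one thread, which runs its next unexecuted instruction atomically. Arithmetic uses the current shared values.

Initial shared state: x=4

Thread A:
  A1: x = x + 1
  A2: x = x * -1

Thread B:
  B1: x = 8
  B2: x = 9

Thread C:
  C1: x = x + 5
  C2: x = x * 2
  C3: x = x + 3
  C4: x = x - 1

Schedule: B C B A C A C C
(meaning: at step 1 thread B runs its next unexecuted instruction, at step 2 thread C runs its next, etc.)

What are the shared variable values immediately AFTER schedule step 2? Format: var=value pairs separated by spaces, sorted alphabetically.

Answer: x=13

Derivation:
Step 1: thread B executes B1 (x = 8). Shared: x=8. PCs: A@0 B@1 C@0
Step 2: thread C executes C1 (x = x + 5). Shared: x=13. PCs: A@0 B@1 C@1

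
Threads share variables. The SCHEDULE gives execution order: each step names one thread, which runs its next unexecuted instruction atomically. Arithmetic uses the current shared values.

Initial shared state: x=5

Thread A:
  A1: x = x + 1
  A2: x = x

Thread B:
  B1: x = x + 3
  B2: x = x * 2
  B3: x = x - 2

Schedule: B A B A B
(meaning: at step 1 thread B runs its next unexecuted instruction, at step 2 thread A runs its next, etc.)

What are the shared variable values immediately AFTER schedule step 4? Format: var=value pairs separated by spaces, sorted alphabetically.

Step 1: thread B executes B1 (x = x + 3). Shared: x=8. PCs: A@0 B@1
Step 2: thread A executes A1 (x = x + 1). Shared: x=9. PCs: A@1 B@1
Step 3: thread B executes B2 (x = x * 2). Shared: x=18. PCs: A@1 B@2
Step 4: thread A executes A2 (x = x). Shared: x=18. PCs: A@2 B@2

Answer: x=18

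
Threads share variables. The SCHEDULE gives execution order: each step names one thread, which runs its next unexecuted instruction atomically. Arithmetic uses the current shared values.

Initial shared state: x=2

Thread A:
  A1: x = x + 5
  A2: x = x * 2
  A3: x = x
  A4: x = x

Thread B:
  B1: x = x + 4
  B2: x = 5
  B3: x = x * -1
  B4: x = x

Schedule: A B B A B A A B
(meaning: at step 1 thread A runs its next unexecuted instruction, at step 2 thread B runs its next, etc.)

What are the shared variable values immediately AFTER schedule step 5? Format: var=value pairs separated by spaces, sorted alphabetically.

Step 1: thread A executes A1 (x = x + 5). Shared: x=7. PCs: A@1 B@0
Step 2: thread B executes B1 (x = x + 4). Shared: x=11. PCs: A@1 B@1
Step 3: thread B executes B2 (x = 5). Shared: x=5. PCs: A@1 B@2
Step 4: thread A executes A2 (x = x * 2). Shared: x=10. PCs: A@2 B@2
Step 5: thread B executes B3 (x = x * -1). Shared: x=-10. PCs: A@2 B@3

Answer: x=-10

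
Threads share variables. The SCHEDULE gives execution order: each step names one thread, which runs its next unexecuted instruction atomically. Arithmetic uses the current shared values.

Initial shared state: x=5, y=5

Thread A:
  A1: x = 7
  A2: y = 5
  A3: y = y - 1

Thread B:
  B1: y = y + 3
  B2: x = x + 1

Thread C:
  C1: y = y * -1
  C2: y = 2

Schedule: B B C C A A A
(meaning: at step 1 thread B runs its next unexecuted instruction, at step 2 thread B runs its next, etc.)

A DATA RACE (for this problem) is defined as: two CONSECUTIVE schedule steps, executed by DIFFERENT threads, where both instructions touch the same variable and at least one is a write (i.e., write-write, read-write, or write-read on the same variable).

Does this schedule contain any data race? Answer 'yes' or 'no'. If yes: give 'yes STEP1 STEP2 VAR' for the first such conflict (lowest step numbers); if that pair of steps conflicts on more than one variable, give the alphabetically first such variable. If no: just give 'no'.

Steps 1,2: same thread (B). No race.
Steps 2,3: B(r=x,w=x) vs C(r=y,w=y). No conflict.
Steps 3,4: same thread (C). No race.
Steps 4,5: C(r=-,w=y) vs A(r=-,w=x). No conflict.
Steps 5,6: same thread (A). No race.
Steps 6,7: same thread (A). No race.

Answer: no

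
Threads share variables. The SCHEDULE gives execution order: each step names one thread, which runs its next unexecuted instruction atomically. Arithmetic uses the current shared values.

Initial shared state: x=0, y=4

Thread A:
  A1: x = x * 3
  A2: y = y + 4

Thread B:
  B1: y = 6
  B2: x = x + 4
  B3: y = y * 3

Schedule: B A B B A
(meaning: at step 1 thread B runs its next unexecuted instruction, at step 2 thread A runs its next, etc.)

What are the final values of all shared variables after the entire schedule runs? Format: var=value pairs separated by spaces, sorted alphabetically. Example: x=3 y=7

Answer: x=4 y=22

Derivation:
Step 1: thread B executes B1 (y = 6). Shared: x=0 y=6. PCs: A@0 B@1
Step 2: thread A executes A1 (x = x * 3). Shared: x=0 y=6. PCs: A@1 B@1
Step 3: thread B executes B2 (x = x + 4). Shared: x=4 y=6. PCs: A@1 B@2
Step 4: thread B executes B3 (y = y * 3). Shared: x=4 y=18. PCs: A@1 B@3
Step 5: thread A executes A2 (y = y + 4). Shared: x=4 y=22. PCs: A@2 B@3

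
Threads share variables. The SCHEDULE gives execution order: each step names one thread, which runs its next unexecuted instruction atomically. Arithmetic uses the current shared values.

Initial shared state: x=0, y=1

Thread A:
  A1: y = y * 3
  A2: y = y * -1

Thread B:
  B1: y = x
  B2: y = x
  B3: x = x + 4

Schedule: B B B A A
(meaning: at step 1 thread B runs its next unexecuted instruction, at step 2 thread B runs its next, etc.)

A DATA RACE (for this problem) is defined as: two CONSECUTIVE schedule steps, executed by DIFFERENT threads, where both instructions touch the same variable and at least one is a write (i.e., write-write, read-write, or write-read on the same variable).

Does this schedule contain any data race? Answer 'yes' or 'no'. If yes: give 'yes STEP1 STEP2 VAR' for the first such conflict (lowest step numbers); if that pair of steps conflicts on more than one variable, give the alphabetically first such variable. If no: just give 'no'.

Steps 1,2: same thread (B). No race.
Steps 2,3: same thread (B). No race.
Steps 3,4: B(r=x,w=x) vs A(r=y,w=y). No conflict.
Steps 4,5: same thread (A). No race.

Answer: no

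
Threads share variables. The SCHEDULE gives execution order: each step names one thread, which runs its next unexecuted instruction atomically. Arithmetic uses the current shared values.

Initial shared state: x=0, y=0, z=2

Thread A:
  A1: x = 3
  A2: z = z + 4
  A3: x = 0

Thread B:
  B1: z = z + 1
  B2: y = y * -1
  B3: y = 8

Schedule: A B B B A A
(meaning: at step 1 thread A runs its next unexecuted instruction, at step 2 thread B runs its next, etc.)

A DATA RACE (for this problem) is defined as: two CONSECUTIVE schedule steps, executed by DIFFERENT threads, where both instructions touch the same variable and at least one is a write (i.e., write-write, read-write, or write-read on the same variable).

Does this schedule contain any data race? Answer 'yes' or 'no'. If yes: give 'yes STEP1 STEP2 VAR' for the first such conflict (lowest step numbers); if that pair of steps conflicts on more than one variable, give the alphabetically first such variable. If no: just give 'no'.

Answer: no

Derivation:
Steps 1,2: A(r=-,w=x) vs B(r=z,w=z). No conflict.
Steps 2,3: same thread (B). No race.
Steps 3,4: same thread (B). No race.
Steps 4,5: B(r=-,w=y) vs A(r=z,w=z). No conflict.
Steps 5,6: same thread (A). No race.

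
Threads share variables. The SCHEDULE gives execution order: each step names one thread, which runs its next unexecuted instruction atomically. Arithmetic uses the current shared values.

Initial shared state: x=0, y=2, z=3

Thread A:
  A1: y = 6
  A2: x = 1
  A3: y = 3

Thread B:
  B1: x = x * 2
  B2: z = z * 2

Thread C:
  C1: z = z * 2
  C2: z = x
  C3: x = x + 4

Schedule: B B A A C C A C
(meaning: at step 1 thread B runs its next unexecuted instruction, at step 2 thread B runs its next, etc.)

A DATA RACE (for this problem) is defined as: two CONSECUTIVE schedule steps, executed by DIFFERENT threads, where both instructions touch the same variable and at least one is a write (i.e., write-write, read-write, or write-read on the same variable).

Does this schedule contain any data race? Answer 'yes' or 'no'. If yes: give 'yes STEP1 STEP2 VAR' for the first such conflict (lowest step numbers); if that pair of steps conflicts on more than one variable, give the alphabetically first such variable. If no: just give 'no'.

Answer: no

Derivation:
Steps 1,2: same thread (B). No race.
Steps 2,3: B(r=z,w=z) vs A(r=-,w=y). No conflict.
Steps 3,4: same thread (A). No race.
Steps 4,5: A(r=-,w=x) vs C(r=z,w=z). No conflict.
Steps 5,6: same thread (C). No race.
Steps 6,7: C(r=x,w=z) vs A(r=-,w=y). No conflict.
Steps 7,8: A(r=-,w=y) vs C(r=x,w=x). No conflict.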